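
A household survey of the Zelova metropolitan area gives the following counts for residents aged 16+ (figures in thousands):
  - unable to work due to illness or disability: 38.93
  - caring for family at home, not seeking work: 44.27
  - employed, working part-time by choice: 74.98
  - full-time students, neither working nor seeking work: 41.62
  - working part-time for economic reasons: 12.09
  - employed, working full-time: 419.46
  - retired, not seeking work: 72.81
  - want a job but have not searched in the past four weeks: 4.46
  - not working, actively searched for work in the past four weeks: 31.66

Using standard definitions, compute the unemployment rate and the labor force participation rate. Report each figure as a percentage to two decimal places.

Employed = 74.98 + 12.09 + 419.46 = 506.53 thousand (anyone who worked, including part-time for economic reasons, counts as employed).
Unemployed = 31.66 thousand.
Labor force = 506.53 + 31.66 = 538.19 thousand.
Not in labor force = 38.93 + 44.27 + 41.62 + 72.81 + 4.46 = 202.09 thousand (those not working and not actively searching are outside the labor force — including those who want a job but have given up searching).
Civilian working-age population = 538.19 + 202.09 = 740.28 thousand.
Unemployment rate = 31.66 / 538.19 = 5.88%.
Labor force participation rate = 538.19 / 740.28 = 72.70%.

Unemployment rate ≈ 5.88%; labor force participation rate ≈ 72.70%.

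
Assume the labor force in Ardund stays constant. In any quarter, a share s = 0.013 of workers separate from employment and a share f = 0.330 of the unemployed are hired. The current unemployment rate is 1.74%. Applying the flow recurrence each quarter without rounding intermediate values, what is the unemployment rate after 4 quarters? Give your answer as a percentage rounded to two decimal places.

With a fixed labor force, u_{t+1} = u_t + s·(1−u_t) − f·u_t = u_t·(1−s−f) + s.
Here 1−s−f = 0.657 and s = 0.013.
u_1 = 0.017400 × 0.657 + 0.013 = 0.024432.
u_2 = 0.024432 × 0.657 + 0.013 = 0.029052.
u_3 = 0.029052 × 0.657 + 0.013 = 0.032087.
u_4 = 0.032087 × 0.657 + 0.013 = 0.034081.

Unemployment rate after four quarters ≈ 3.41%.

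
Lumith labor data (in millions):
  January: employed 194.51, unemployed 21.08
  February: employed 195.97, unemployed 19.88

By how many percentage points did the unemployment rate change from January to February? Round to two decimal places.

The unemployment rate changed by −0.57 percentage points.

January: labor force = 194.51 + 21.08 = 215.59; u = 21.08/215.59 = 9.78%.
February: labor force = 195.97 + 19.88 = 215.85; u = 19.88/215.85 = 9.21%.
Change = 9.21% − 9.78% = −0.57 pp.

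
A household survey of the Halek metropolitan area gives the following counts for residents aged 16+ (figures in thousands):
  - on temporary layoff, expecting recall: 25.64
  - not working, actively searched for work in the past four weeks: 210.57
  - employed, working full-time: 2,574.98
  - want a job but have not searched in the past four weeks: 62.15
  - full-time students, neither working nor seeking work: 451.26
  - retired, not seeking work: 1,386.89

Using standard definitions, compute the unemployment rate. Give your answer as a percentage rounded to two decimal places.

Unemployment rate ≈ 8.40%.

Employed = 2,574.98 thousand.
Unemployed = 25.64 + 210.57 = 236.21 thousand (jobless and actively searching, or on temporary layoff).
Labor force = 2,574.98 + 236.21 = 2,811.19 thousand.
Unemployment rate = 236.21 / 2,811.19 = 8.40%.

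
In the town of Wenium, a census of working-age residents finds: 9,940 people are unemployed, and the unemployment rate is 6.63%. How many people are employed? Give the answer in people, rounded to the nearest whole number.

About 139,985 are employed.

Labor force = U / u = 9,940 / 0.0663 ≈ 149,925.
Employed = labor force − unemployed = 149,925 − 9,940 = 139,985.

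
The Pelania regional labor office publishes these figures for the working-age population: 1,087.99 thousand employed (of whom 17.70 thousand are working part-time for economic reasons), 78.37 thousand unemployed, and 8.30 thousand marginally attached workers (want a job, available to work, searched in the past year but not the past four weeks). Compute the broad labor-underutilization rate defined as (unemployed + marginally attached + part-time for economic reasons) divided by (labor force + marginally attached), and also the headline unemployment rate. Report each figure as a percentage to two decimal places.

Labor force = 1,087.99 + 78.37 = 1,166.36 thousand.
Numerator = 78.37 + 8.30 + 17.70 = 104.37 thousand.
Denominator = 1,166.36 + 8.30 = 1,174.66 thousand.
Broad rate = 104.37 / 1,174.66 = 8.89%.
Headline unemployment rate = 78.37 / 1,166.36 = 6.72%.

Broad underutilization rate ≈ 8.89%; headline unemployment rate ≈ 6.72%.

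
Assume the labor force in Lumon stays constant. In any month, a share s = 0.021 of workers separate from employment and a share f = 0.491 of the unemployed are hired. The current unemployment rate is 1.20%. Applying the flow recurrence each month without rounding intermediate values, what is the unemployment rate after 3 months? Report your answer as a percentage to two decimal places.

With a fixed labor force, u_{t+1} = u_t + s·(1−u_t) − f·u_t = u_t·(1−s−f) + s.
Here 1−s−f = 0.488 and s = 0.021.
u_1 = 0.012000 × 0.488 + 0.021 = 0.026856.
u_2 = 0.026856 × 0.488 + 0.021 = 0.034106.
u_3 = 0.034106 × 0.488 + 0.021 = 0.037644.

Unemployment rate after three months ≈ 3.76%.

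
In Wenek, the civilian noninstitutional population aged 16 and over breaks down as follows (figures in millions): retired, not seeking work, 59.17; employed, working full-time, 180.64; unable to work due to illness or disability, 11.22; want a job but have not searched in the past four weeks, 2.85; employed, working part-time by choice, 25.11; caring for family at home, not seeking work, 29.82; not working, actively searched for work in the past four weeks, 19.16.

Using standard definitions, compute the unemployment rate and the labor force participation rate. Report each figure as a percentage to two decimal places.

Unemployment rate ≈ 8.52%; labor force participation rate ≈ 68.58%.

Employed = 180.64 + 25.11 = 205.75 million.
Unemployed = 19.16 million.
Labor force = 205.75 + 19.16 = 224.91 million.
Not in labor force = 59.17 + 11.22 + 2.85 + 29.82 = 103.06 million (those not working and not actively searching are outside the labor force — including those who want a job but have given up searching).
Civilian working-age population = 224.91 + 103.06 = 327.97 million.
Unemployment rate = 19.16 / 224.91 = 8.52%.
Labor force participation rate = 224.91 / 327.97 = 68.58%.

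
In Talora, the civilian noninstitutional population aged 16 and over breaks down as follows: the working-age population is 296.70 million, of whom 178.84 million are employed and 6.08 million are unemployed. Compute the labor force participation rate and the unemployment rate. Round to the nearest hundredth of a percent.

Labor force = employed + unemployed = 178.84 + 6.08 = 184.92 million.
Unemployment rate = 6.08 / 184.92 = 3.29%.
Labor force participation rate = 184.92 / 296.70 = 62.33%.

Labor force participation rate ≈ 62.33%; unemployment rate ≈ 3.29%.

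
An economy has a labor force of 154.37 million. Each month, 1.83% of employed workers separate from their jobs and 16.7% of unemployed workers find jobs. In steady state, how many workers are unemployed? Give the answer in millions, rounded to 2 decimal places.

Steady-state unemployment rate u* = s/(s+f) = 1.83/(1.83+16.7) = 0.098759.
Unemployed = u* × labor force = 0.098759 × 154.37 ≈ 15.25 million.

About 15.25 million are unemployed in steady state.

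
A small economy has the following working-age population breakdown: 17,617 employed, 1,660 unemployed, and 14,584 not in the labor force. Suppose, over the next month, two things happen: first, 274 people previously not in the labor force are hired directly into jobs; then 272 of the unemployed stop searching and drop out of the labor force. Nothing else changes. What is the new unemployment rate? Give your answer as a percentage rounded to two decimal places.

Initially, labor force = 17,617 + 1,660 = 19,277, so u = 1,660/19,277 = 8.61%.
After the first change, employed and labor force both rise by 274; unemployed unchanged → E = 17,891, U = 1,660, labor force = 19,551.
After the second change, unemployed and labor force both fall by 272 → E = 17,891, U = 1,388, labor force = 19,279.
New unemployment rate = 1,388 / 19,279 = 7.20%.

New unemployment rate ≈ 7.20%.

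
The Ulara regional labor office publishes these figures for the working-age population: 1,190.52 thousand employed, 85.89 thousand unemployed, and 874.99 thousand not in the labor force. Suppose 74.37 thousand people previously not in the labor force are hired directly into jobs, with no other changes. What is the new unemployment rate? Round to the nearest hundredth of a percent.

Initially, labor force = 1,190.52 + 85.89 = 1,276.41 thousand, so u = 85.89/1,276.41 = 6.73%.
After the change, employed and labor force both rise by 74.37; unemployed unchanged → E = 1,264.89, U = 85.89, labor force = 1,350.78 thousand.
New unemployment rate = 85.89 / 1,350.78 = 6.36%.

New unemployment rate ≈ 6.36%.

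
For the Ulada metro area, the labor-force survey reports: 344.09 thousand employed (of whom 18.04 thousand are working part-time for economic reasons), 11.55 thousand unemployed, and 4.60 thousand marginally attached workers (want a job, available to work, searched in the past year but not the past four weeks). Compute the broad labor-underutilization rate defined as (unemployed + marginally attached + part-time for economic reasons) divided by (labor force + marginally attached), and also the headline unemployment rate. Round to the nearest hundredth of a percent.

Broad underutilization rate ≈ 9.49%; headline unemployment rate ≈ 3.25%.

Labor force = 344.09 + 11.55 = 355.64 thousand.
Numerator = 11.55 + 4.60 + 18.04 = 34.19 thousand.
Denominator = 355.64 + 4.60 = 360.24 thousand.
Broad rate = 34.19 / 360.24 = 9.49%.
Headline unemployment rate = 11.55 / 355.64 = 3.25%.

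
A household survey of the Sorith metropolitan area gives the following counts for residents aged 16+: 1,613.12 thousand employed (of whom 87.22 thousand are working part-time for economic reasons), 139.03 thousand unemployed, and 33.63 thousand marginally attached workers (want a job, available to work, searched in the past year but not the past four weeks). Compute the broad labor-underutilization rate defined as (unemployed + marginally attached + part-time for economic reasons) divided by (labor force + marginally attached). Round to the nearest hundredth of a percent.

Labor force = 1,613.12 + 139.03 = 1,752.15 thousand.
Numerator = 139.03 + 33.63 + 87.22 = 259.88 thousand.
Denominator = 1,752.15 + 33.63 = 1,785.78 thousand.
Broad rate = 259.88 / 1,785.78 = 14.55%.

Broad underutilization rate ≈ 14.55%.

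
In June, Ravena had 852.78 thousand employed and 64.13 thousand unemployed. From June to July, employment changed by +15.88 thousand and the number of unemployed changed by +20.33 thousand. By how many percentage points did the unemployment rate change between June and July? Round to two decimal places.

The unemployment rate changed by +1.87 percentage points.

June: labor force = 852.78 + 64.13 = 916.91; u = 64.13/916.91 = 6.99%.
July: labor force = 868.66 + 84.46 = 953.12; u = 84.46/953.12 = 8.86%.
Change = 8.86% − 6.99% = +1.87 pp.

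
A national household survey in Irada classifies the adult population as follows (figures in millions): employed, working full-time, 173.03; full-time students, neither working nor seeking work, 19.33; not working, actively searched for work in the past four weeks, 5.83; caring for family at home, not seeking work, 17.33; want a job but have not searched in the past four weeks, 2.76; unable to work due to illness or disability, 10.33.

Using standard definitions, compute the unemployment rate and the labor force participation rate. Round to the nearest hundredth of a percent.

Unemployment rate ≈ 3.26%; labor force participation rate ≈ 78.24%.

Employed = 173.03 million.
Unemployed = 5.83 million.
Labor force = 173.03 + 5.83 = 178.86 million.
Not in labor force = 19.33 + 17.33 + 2.76 + 10.33 = 49.75 million (those not working and not actively searching are outside the labor force — including those who want a job but have given up searching).
Civilian working-age population = 178.86 + 49.75 = 228.61 million.
Unemployment rate = 5.83 / 178.86 = 3.26%.
Labor force participation rate = 178.86 / 228.61 = 78.24%.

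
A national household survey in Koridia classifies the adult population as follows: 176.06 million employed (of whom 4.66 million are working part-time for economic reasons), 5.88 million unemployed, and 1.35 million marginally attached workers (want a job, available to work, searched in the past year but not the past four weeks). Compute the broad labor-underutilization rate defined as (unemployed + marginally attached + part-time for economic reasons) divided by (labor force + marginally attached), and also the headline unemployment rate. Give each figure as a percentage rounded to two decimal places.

Labor force = 176.06 + 5.88 = 181.94 million.
Numerator = 5.88 + 1.35 + 4.66 = 11.89 million.
Denominator = 181.94 + 1.35 = 183.29 million.
Broad rate = 11.89 / 183.29 = 6.49%.
Headline unemployment rate = 5.88 / 181.94 = 3.23%.

Broad underutilization rate ≈ 6.49%; headline unemployment rate ≈ 3.23%.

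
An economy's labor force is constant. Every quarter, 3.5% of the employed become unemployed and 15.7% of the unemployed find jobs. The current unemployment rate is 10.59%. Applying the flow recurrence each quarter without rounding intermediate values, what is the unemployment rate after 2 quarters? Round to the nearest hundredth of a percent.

With a fixed labor force, u_{t+1} = u_t + s·(1−u_t) − f·u_t = u_t·(1−s−f) + s.
Here 1−s−f = 0.808 and s = 0.035.
u_1 = 0.105900 × 0.808 + 0.035 = 0.120567.
u_2 = 0.120567 × 0.808 + 0.035 = 0.132418.

Unemployment rate after two quarters ≈ 13.24%.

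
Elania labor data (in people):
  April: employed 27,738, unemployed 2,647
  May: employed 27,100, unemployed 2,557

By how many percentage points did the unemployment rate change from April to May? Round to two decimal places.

The unemployment rate changed by −0.09 percentage points.

April: labor force = 27,738 + 2,647 = 30,385; u = 2,647/30,385 = 8.71%.
May: labor force = 27,100 + 2,557 = 29,657; u = 2,557/29,657 = 8.62%.
Change = 8.62% − 8.71% = −0.09 pp.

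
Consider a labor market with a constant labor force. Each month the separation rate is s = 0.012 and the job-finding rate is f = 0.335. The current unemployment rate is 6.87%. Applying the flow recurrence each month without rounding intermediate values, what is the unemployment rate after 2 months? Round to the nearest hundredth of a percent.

With a fixed labor force, u_{t+1} = u_t + s·(1−u_t) − f·u_t = u_t·(1−s−f) + s.
Here 1−s−f = 0.653 and s = 0.012.
u_1 = 0.068700 × 0.653 + 0.012 = 0.056861.
u_2 = 0.056861 × 0.653 + 0.012 = 0.049130.

Unemployment rate after two months ≈ 4.91%.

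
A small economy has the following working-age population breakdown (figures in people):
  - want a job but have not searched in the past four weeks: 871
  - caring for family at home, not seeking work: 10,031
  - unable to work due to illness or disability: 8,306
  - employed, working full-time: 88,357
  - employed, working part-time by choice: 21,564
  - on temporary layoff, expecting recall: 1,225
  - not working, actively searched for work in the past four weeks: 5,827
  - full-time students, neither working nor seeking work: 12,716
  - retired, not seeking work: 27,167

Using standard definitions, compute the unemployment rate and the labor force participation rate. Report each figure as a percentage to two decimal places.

Unemployment rate ≈ 6.03%; labor force participation rate ≈ 66.44%.

Employed = 88,357 + 21,564 = 109,921.
Unemployed = 1,225 + 5,827 = 7,052 (jobless and actively searching, or on temporary layoff).
Labor force = 109,921 + 7,052 = 116,973.
Not in labor force = 871 + 10,031 + 8,306 + 12,716 + 27,167 = 59,091 (those not working and not actively searching are outside the labor force — including those who want a job but have given up searching).
Civilian working-age population = 116,973 + 59,091 = 176,064.
Unemployment rate = 7,052 / 116,973 = 6.03%.
Labor force participation rate = 116,973 / 176,064 = 66.44%.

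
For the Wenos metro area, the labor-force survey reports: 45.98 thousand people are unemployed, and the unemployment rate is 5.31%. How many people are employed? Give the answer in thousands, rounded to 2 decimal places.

About 819.93 thousand are employed.

Labor force = U / u = 45.98 / 0.0531 ≈ 865.91 thousand.
Employed = labor force − unemployed = 865.91 − 45.98 = 819.93 thousand.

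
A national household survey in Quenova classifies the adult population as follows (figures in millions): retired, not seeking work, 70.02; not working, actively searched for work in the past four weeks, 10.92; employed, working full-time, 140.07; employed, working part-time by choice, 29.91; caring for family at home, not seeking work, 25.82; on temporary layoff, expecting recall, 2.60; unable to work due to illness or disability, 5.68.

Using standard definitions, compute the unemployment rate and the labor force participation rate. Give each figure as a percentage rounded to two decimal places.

Unemployment rate ≈ 7.37%; labor force participation rate ≈ 64.38%.

Employed = 140.07 + 29.91 = 169.98 million.
Unemployed = 10.92 + 2.60 = 13.52 million (jobless and actively searching, or on temporary layoff).
Labor force = 169.98 + 13.52 = 183.50 million.
Not in labor force = 70.02 + 25.82 + 5.68 = 101.52 million (those not working and not actively searching are outside the labor force).
Civilian working-age population = 183.50 + 101.52 = 285.02 million.
Unemployment rate = 13.52 / 183.50 = 7.37%.
Labor force participation rate = 183.50 / 285.02 = 64.38%.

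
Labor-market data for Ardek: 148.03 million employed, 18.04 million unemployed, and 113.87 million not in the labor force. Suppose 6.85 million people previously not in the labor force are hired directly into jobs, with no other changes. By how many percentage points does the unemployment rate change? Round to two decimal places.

Initially, labor force = 148.03 + 18.04 = 166.07 million, so u = 18.04/166.07 = 10.86%.
After the change, employed and labor force both rise by 6.85; unemployed unchanged → E = 154.88, U = 18.04, labor force = 172.92 million.
New unemployment rate = 18.04 / 172.92 = 10.43%.
Change = 10.43% − 10.86% = −0.43 percentage points.

The unemployment rate changes by −0.43 percentage points.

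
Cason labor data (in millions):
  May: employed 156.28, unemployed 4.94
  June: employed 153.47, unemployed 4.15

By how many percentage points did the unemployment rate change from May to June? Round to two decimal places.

The unemployment rate changed by −0.43 percentage points.

May: labor force = 156.28 + 4.94 = 161.22; u = 4.94/161.22 = 3.06%.
June: labor force = 153.47 + 4.15 = 157.62; u = 4.15/157.62 = 2.63%.
Change = 2.63% − 3.06% = −0.43 pp.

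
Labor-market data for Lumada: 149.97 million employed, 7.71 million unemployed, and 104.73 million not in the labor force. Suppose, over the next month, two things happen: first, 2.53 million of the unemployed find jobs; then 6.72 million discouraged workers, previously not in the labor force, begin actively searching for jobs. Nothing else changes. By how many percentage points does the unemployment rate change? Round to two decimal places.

The unemployment rate changes by +2.35 percentage points.

Initially, labor force = 149.97 + 7.71 = 157.68 million, so u = 7.71/157.68 = 4.89%.
After the first change, unemployed falls and employed rises by 2.53; labor force unchanged → E = 152.50, U = 5.18, labor force = 157.68 million.
After the second change, unemployed and labor force both rise by 6.72 → E = 152.50, U = 11.90, labor force = 164.40 million.
New unemployment rate = 11.90 / 164.40 = 7.24%.
Change = 7.24% − 4.89% = +2.35 percentage points.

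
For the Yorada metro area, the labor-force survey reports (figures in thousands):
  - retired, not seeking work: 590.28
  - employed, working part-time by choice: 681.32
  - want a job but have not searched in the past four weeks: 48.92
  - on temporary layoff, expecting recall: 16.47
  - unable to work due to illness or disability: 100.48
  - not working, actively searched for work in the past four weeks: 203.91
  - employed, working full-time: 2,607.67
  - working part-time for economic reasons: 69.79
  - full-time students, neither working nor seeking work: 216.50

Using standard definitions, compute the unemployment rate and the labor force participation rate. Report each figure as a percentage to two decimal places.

Unemployment rate ≈ 6.16%; labor force participation rate ≈ 78.92%.

Employed = 681.32 + 2,607.67 + 69.79 = 3,358.78 thousand (anyone who worked, including part-time for economic reasons, counts as employed).
Unemployed = 16.47 + 203.91 = 220.38 thousand (jobless and actively searching, or on temporary layoff).
Labor force = 3,358.78 + 220.38 = 3,579.16 thousand.
Not in labor force = 590.28 + 48.92 + 100.48 + 216.50 = 956.18 thousand (those not working and not actively searching are outside the labor force — including those who want a job but have given up searching).
Civilian working-age population = 3,579.16 + 956.18 = 4,535.34 thousand.
Unemployment rate = 220.38 / 3,579.16 = 6.16%.
Labor force participation rate = 3,579.16 / 4,535.34 = 78.92%.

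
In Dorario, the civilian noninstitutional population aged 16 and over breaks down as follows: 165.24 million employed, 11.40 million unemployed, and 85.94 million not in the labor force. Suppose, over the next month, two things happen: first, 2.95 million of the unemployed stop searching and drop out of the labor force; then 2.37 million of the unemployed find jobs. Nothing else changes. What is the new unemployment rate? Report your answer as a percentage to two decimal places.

New unemployment rate ≈ 3.50%.

Initially, labor force = 165.24 + 11.40 = 176.64 million, so u = 11.40/176.64 = 6.45%.
After the first change, unemployed and labor force both fall by 2.95 → E = 165.24, U = 8.45, labor force = 173.69 million.
After the second change, unemployed falls and employed rises by 2.37; labor force unchanged → E = 167.61, U = 6.08, labor force = 173.69 million.
New unemployment rate = 6.08 / 173.69 = 3.50%.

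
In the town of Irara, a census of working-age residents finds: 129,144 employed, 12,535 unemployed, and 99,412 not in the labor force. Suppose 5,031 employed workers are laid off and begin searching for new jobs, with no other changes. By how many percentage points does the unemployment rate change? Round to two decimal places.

The unemployment rate changes by +3.55 percentage points.

Initially, labor force = 129,144 + 12,535 = 141,679, so u = 12,535/141,679 = 8.85%.
After the change, employed falls and unemployed rises by 5,031; labor force unchanged → E = 124,113, U = 17,566, labor force = 141,679.
New unemployment rate = 17,566 / 141,679 = 12.40%.
Change = 12.40% − 8.85% = +3.55 percentage points.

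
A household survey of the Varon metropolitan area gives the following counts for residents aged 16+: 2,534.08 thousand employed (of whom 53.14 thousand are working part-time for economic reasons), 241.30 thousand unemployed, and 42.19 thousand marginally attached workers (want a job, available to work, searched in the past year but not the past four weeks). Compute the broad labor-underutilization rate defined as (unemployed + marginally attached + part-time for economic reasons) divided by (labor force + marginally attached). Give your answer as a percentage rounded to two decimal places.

Labor force = 2,534.08 + 241.30 = 2,775.38 thousand.
Numerator = 241.30 + 42.19 + 53.14 = 336.63 thousand.
Denominator = 2,775.38 + 42.19 = 2,817.57 thousand.
Broad rate = 336.63 / 2,817.57 = 11.95%.

Broad underutilization rate ≈ 11.95%.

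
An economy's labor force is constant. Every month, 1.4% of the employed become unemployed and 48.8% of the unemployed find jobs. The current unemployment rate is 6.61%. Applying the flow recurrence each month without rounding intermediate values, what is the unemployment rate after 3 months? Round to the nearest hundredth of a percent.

With a fixed labor force, u_{t+1} = u_t + s·(1−u_t) − f·u_t = u_t·(1−s−f) + s.
Here 1−s−f = 0.498 and s = 0.014.
u_1 = 0.066100 × 0.498 + 0.014 = 0.046918.
u_2 = 0.046918 × 0.498 + 0.014 = 0.037365.
u_3 = 0.037365 × 0.498 + 0.014 = 0.032608.

Unemployment rate after three months ≈ 3.26%.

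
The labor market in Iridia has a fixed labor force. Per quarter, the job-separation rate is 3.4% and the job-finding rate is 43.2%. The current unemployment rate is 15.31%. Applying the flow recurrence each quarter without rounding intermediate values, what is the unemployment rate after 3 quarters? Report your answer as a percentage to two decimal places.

With a fixed labor force, u_{t+1} = u_t + s·(1−u_t) − f·u_t = u_t·(1−s−f) + s.
Here 1−s−f = 0.534 and s = 0.034.
u_1 = 0.153100 × 0.534 + 0.034 = 0.115755.
u_2 = 0.115755 × 0.534 + 0.034 = 0.095813.
u_3 = 0.095813 × 0.534 + 0.034 = 0.085164.

Unemployment rate after three quarters ≈ 8.52%.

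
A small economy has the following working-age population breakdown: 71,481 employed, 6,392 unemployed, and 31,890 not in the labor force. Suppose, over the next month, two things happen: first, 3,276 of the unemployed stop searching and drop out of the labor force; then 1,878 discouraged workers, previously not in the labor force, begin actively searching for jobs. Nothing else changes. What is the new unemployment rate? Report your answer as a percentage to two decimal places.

Initially, labor force = 71,481 + 6,392 = 77,873, so u = 6,392/77,873 = 8.21%.
After the first change, unemployed and labor force both fall by 3,276 → E = 71,481, U = 3,116, labor force = 74,597.
After the second change, unemployed and labor force both rise by 1,878 → E = 71,481, U = 4,994, labor force = 76,475.
New unemployment rate = 4,994 / 76,475 = 6.53%.

New unemployment rate ≈ 6.53%.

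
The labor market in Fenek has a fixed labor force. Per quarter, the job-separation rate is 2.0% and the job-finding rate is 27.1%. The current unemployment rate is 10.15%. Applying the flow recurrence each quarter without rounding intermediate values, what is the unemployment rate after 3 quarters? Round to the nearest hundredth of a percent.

Unemployment rate after three quarters ≈ 8.04%.

With a fixed labor force, u_{t+1} = u_t + s·(1−u_t) − f·u_t = u_t·(1−s−f) + s.
Here 1−s−f = 0.709 and s = 0.020.
u_1 = 0.101500 × 0.709 + 0.020 = 0.091964.
u_2 = 0.091964 × 0.709 + 0.020 = 0.085202.
u_3 = 0.085202 × 0.709 + 0.020 = 0.080408.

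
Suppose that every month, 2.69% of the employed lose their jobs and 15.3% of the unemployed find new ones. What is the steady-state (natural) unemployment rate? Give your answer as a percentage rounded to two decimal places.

At steady state the flows balance: s·E = f·U, so U/(E+U) = s/(s+f).
u* = 2.69 / (2.69 + 15.3) = 2.69 / 17.99 = 14.95%.

Steady-state unemployment rate ≈ 14.95%.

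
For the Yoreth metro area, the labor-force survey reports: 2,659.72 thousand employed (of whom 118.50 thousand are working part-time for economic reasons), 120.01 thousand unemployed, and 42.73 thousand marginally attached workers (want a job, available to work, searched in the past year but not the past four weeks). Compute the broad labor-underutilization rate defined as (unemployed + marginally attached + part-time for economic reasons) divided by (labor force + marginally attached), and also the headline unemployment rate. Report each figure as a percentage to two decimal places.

Broad underutilization rate ≈ 9.96%; headline unemployment rate ≈ 4.32%.

Labor force = 2,659.72 + 120.01 = 2,779.73 thousand.
Numerator = 120.01 + 42.73 + 118.50 = 281.24 thousand.
Denominator = 2,779.73 + 42.73 = 2,822.46 thousand.
Broad rate = 281.24 / 2,822.46 = 9.96%.
Headline unemployment rate = 120.01 / 2,779.73 = 4.32%.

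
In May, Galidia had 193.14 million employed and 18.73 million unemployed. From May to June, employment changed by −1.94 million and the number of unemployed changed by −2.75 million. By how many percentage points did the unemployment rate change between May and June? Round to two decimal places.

May: labor force = 193.14 + 18.73 = 211.87; u = 18.73/211.87 = 8.84%.
June: labor force = 191.20 + 15.98 = 207.18; u = 15.98/207.18 = 7.71%.
Change = 7.71% − 8.84% = −1.13 pp.

The unemployment rate changed by −1.13 percentage points.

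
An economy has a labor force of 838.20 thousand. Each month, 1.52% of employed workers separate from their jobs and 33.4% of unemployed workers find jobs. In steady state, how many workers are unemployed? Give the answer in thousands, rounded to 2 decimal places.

Steady-state unemployment rate u* = s/(s+f) = 1.52/(1.52+33.4) = 0.043528.
Unemployed = u* × labor force = 0.043528 × 838.20 ≈ 36.49 thousand.

About 36.49 thousand are unemployed in steady state.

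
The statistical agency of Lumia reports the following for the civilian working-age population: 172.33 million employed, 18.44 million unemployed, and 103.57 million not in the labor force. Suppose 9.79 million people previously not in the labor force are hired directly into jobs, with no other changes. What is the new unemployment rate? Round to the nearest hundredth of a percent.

Initially, labor force = 172.33 + 18.44 = 190.77 million, so u = 18.44/190.77 = 9.67%.
After the change, employed and labor force both rise by 9.79; unemployed unchanged → E = 182.12, U = 18.44, labor force = 200.56 million.
New unemployment rate = 18.44 / 200.56 = 9.19%.

New unemployment rate ≈ 9.19%.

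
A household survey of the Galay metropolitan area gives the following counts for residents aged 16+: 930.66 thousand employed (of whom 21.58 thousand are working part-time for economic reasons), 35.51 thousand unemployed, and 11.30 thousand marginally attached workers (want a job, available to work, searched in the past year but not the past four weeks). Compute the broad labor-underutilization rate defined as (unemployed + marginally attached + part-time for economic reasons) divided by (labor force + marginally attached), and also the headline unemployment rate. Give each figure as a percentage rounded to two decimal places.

Labor force = 930.66 + 35.51 = 966.17 thousand.
Numerator = 35.51 + 11.30 + 21.58 = 68.39 thousand.
Denominator = 966.17 + 11.30 = 977.47 thousand.
Broad rate = 68.39 / 977.47 = 7.00%.
Headline unemployment rate = 35.51 / 966.17 = 3.68%.

Broad underutilization rate ≈ 7.00%; headline unemployment rate ≈ 3.68%.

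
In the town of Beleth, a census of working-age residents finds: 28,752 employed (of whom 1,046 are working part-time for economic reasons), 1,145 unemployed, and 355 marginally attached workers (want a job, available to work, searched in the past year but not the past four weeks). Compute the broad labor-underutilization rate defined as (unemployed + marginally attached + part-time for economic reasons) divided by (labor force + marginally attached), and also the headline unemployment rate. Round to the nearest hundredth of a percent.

Broad underutilization rate ≈ 8.42%; headline unemployment rate ≈ 3.83%.

Labor force = 28,752 + 1,145 = 29,897.
Numerator = 1,145 + 355 + 1,046 = 2,546.
Denominator = 29,897 + 355 = 30,252.
Broad rate = 2,546 / 30,252 = 8.42%.
Headline unemployment rate = 1,145 / 29,897 = 3.83%.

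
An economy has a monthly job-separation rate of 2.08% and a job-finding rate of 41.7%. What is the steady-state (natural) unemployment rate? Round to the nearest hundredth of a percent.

At steady state the flows balance: s·E = f·U, so U/(E+U) = s/(s+f).
u* = 2.08 / (2.08 + 41.7) = 2.08 / 43.78 = 4.75%.

Steady-state unemployment rate ≈ 4.75%.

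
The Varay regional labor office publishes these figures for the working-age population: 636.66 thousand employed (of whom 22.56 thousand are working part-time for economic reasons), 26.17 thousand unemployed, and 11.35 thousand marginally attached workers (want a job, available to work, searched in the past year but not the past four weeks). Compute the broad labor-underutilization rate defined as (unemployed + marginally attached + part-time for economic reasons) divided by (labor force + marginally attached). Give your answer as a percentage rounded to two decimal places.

Broad underutilization rate ≈ 8.91%.

Labor force = 636.66 + 26.17 = 662.83 thousand.
Numerator = 26.17 + 11.35 + 22.56 = 60.08 thousand.
Denominator = 662.83 + 11.35 = 674.18 thousand.
Broad rate = 60.08 / 674.18 = 8.91%.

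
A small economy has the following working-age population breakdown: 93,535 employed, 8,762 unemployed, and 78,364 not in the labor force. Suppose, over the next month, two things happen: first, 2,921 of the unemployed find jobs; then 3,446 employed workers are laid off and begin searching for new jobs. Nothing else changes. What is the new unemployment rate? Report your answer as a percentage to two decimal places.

Initially, labor force = 93,535 + 8,762 = 102,297, so u = 8,762/102,297 = 8.57%.
After the first change, unemployed falls and employed rises by 2,921; labor force unchanged → E = 96,456, U = 5,841, labor force = 102,297.
After the second change, employed falls and unemployed rises by 3,446; labor force unchanged → E = 93,010, U = 9,287, labor force = 102,297.
New unemployment rate = 9,287 / 102,297 = 9.08%.

New unemployment rate ≈ 9.08%.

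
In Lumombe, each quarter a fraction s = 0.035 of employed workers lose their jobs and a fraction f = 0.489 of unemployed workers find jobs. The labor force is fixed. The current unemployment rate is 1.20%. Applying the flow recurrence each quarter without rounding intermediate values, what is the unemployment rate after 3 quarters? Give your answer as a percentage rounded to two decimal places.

Unemployment rate after three quarters ≈ 6.09%.

With a fixed labor force, u_{t+1} = u_t + s·(1−u_t) − f·u_t = u_t·(1−s−f) + s.
Here 1−s−f = 0.476 and s = 0.035.
u_1 = 0.012000 × 0.476 + 0.035 = 0.040712.
u_2 = 0.040712 × 0.476 + 0.035 = 0.054379.
u_3 = 0.054379 × 0.476 + 0.035 = 0.060884.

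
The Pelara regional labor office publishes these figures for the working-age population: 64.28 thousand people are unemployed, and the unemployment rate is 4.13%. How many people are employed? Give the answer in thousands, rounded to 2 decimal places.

About 1,492.14 thousand are employed.

Labor force = U / u = 64.28 / 0.0413 ≈ 1,556.42 thousand.
Employed = labor force − unemployed = 1,556.42 − 64.28 = 1,492.14 thousand.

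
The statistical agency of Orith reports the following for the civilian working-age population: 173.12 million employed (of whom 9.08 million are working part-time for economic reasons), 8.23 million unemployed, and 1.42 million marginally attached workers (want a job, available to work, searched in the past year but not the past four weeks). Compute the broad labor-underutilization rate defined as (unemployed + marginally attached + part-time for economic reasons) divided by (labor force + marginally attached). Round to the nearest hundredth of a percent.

Labor force = 173.12 + 8.23 = 181.35 million.
Numerator = 8.23 + 1.42 + 9.08 = 18.73 million.
Denominator = 181.35 + 1.42 = 182.77 million.
Broad rate = 18.73 / 182.77 = 10.25%.

Broad underutilization rate ≈ 10.25%.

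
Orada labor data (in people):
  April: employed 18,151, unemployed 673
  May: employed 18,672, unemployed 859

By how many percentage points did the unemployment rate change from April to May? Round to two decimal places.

April: labor force = 18,151 + 673 = 18,824; u = 673/18,824 = 3.58%.
May: labor force = 18,672 + 859 = 19,531; u = 859/19,531 = 4.40%.
Change = 4.40% − 3.58% = +0.82 pp.

The unemployment rate changed by +0.82 percentage points.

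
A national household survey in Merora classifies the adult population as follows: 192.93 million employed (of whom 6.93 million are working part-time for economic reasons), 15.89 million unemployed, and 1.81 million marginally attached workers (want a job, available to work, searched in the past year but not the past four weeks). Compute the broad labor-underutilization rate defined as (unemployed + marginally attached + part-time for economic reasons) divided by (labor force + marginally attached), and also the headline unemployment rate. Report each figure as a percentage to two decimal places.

Broad underutilization rate ≈ 11.69%; headline unemployment rate ≈ 7.61%.

Labor force = 192.93 + 15.89 = 208.82 million.
Numerator = 15.89 + 1.81 + 6.93 = 24.63 million.
Denominator = 208.82 + 1.81 = 210.63 million.
Broad rate = 24.63 / 210.63 = 11.69%.
Headline unemployment rate = 15.89 / 208.82 = 7.61%.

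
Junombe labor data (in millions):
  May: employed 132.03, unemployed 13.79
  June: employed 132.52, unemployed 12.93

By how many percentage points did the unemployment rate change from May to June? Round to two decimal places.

The unemployment rate changed by −0.57 percentage points.

May: labor force = 132.03 + 13.79 = 145.82; u = 13.79/145.82 = 9.46%.
June: labor force = 132.52 + 12.93 = 145.45; u = 12.93/145.45 = 8.89%.
Change = 8.89% − 9.46% = −0.57 pp.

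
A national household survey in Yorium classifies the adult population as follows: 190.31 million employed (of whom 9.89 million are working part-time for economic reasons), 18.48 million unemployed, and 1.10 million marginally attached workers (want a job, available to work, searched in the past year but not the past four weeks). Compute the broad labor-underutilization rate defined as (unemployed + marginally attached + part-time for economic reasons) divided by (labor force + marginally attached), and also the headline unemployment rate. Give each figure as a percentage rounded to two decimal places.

Labor force = 190.31 + 18.48 = 208.79 million.
Numerator = 18.48 + 1.10 + 9.89 = 29.47 million.
Denominator = 208.79 + 1.10 = 209.89 million.
Broad rate = 29.47 / 209.89 = 14.04%.
Headline unemployment rate = 18.48 / 208.79 = 8.85%.

Broad underutilization rate ≈ 14.04%; headline unemployment rate ≈ 8.85%.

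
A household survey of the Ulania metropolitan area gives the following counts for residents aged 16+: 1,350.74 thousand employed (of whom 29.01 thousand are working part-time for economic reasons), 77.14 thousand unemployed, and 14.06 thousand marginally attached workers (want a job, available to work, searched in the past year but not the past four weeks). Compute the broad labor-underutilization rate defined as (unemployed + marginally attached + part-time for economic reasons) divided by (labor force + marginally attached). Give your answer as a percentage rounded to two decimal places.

Broad underutilization rate ≈ 8.34%.

Labor force = 1,350.74 + 77.14 = 1,427.88 thousand.
Numerator = 77.14 + 14.06 + 29.01 = 120.21 thousand.
Denominator = 1,427.88 + 14.06 = 1,441.94 thousand.
Broad rate = 120.21 / 1,441.94 = 8.34%.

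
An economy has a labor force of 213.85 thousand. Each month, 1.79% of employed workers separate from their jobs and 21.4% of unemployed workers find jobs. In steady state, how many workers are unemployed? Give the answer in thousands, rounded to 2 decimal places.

Steady-state unemployment rate u* = s/(s+f) = 1.79/(1.79+21.4) = 0.077188.
Unemployed = u* × labor force = 0.077188 × 213.85 ≈ 16.51 thousand.

About 16.51 thousand are unemployed in steady state.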